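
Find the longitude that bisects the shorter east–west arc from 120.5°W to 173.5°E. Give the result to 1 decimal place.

Signed shortest Δλ from -120.5° to +173.5° is -66.0°.
Midpoint longitude = -120.5° + (-66.0°)/2 = -120.5° − 33.0° = -153.5°.
(The naïve average (-120.5 + +173.5)/2 = 26.5° is on the wrong side of the globe.)

153.5°W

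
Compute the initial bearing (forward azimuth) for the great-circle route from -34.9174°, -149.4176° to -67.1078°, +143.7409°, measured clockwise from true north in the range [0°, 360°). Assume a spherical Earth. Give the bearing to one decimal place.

Δλ = 143.7409 − -149.4176 = 293.1585°; wrapped into (−180°, 180°]: -66.8415°.
θ = atan2( sin Δλ · cos φ₂ , cos φ₁ · sin φ₂ − sin φ₁ · cos φ₂ · cos Δλ )
  = atan2(-0.35765, -0.66783) = -151.829° → normalised to [0°, 360°): 208.171°.

208.2°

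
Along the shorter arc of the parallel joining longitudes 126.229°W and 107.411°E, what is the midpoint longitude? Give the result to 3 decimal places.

Signed shortest Δλ from -126.229° to +107.411° is -126.360°.
Midpoint longitude = -126.229° + (-126.360°)/2 = -126.229° − 63.180° = -189.409°.
Normalise into (−180°, 180°]: +170.591°.
(The naïve average (-126.229 + +107.411)/2 = -9.409° is on the wrong side of the globe.)

170.591°E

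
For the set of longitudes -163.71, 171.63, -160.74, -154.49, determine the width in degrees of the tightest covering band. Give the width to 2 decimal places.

Sort the longitudes: -163.71°, -160.74°, -154.49°, +171.63°.
Eastward gaps between consecutive values (wrapping around): 2.97°, 6.25°, 326.12°, 24.66°.
Largest gap = 326.12° ⇒ minimal covering band is its complement: 360° − 326.12° = 33.88°.
Band runs from +171.63° eastward to -154.49°, crossing the antimeridian.

33.88°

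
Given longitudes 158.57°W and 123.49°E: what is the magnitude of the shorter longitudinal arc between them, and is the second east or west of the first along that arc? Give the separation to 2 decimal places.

Raw difference: 123.49 − -158.57 = 282.06°.
Normalise into (−180°, 180°]: 282.06° − 360° = -77.94°.
Negative ⇒ the second point lies to the west; separation 77.94°.

77.94° west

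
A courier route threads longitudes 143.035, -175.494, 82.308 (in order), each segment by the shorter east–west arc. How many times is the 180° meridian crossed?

2

Leg 1: +143.035° → -175.494°, shortest Δλ = 41.471° (east) — crosses 180°.
Leg 2: -175.494° → +82.308°, shortest Δλ = -102.198° (west) — crosses 180°.
Total crossings: 2.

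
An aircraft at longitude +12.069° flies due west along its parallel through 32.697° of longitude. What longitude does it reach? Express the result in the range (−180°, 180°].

Start at +12.069°; shift −32.697° → -20.628°.
-20.628° already lies in (−180°, 180°].

-20.628°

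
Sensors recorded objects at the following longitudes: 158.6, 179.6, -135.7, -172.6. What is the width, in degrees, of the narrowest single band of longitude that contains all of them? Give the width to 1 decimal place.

65.7°

Sort the longitudes: -172.6°, -135.7°, +158.6°, +179.6°.
Eastward gaps between consecutive values (wrapping around): 36.9°, 294.3°, 21.0°, 7.8°.
Largest gap = 294.3° ⇒ minimal covering band is its complement: 360° − 294.3° = 65.7°.
Band runs from +158.6° eastward to -135.7°, crossing the antimeridian.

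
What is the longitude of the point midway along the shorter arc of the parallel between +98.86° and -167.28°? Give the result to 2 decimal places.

Signed shortest Δλ from +98.86° to -167.28° is +93.86°.
Midpoint longitude = +98.86° + (+93.86°)/2 = +98.86° + 46.93° = +145.79°.
(The naïve average (+98.86 + -167.28)/2 = -34.21° is on the wrong side of the globe.)

+145.79°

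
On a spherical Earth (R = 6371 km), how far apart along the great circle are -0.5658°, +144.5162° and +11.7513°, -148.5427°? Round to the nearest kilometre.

Δλ = -148.5427 − 144.5162 = -293.0589°; wrapped into (−180°, 180°]: 66.9411°.
Δφ = 11.7513 − -0.5658 = 12.3171°.
a = sin²(Δφ/2) + cos φ₁ · cos φ₂ · sin²(Δλ/2) = 0.309281.
c = 2·atan2(√a, √(1−a)) = 1.17944 rad → d = 6371·c ≈ 7514.24 km.

7514 km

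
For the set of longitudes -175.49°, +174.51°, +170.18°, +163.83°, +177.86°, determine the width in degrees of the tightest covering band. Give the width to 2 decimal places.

20.68°

Sort the longitudes: -175.49°, +163.83°, +170.18°, +174.51°, +177.86°.
Eastward gaps between consecutive values (wrapping around): 339.32°, 6.35°, 4.33°, 3.35°, 6.65°.
Largest gap = 339.32° ⇒ minimal covering band is its complement: 360° − 339.32° = 20.68°.
Band runs from +163.83° eastward to -175.49°, crossing the antimeridian.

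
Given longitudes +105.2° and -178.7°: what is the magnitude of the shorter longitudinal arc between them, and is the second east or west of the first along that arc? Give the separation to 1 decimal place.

76.1° east

Raw difference: -178.7 − 105.2 = -283.9°.
Normalise into (−180°, 180°]: -283.9° + 360° = 76.1°.
Positive ⇒ the second point lies to the east; separation 76.1°.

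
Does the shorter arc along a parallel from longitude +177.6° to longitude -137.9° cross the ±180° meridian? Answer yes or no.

Naïve |-137.9 − 177.6| = 315.5° > 180°, so the shorter arc goes the other way round — across 180°.
Signed shortest Δλ = ((-137.9 − 177.6 + 180) mod 360) − 180 = 44.5°.
Going east by 44.5° from +177.6° passes through 180° before reaching -137.9°.

Yes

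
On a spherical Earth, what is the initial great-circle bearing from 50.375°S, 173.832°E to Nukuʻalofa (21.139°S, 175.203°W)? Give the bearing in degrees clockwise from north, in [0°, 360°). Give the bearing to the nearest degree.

20°

Δλ = -175.203 − 173.832 = -349.035°; wrapped into (−180°, 180°]: 10.965°.
θ = atan2( sin Δλ · cos φ₂ , cos φ₁ · sin φ₂ − sin φ₁ · cos φ₂ · cos Δλ )
  = atan2(0.17741, 0.47529) = 20.469° → normalised to [0°, 360°): 20.469°.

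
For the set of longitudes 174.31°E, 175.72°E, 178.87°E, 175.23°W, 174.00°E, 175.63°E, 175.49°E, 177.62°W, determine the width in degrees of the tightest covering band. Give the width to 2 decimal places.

Sort the longitudes: -177.62°, -175.23°, +174.00°, +174.31°, +175.49°, +175.63°, +175.72°, +178.87°.
Eastward gaps between consecutive values (wrapping around): 2.39°, 349.23°, 0.31°, 1.18°, 0.14°, 0.09°, 3.15°, 3.51°.
Largest gap = 349.23° ⇒ minimal covering band is its complement: 360° − 349.23° = 10.77°.
Band runs from +174.00° eastward to -175.23°, crossing the antimeridian.

10.77°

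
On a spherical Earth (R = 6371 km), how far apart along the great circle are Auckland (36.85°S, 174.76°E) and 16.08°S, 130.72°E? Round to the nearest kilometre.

4897 km

Δλ = 130.72 − 174.76 = -44.04°.
Δφ = -16.08 − -36.85 = 20.77°.
a = sin²(Δφ/2) + cos φ₁ · cos φ₂ · sin²(Δλ/2) = 0.140581.
c = 2·atan2(√a, √(1−a)) = 0.76867 rad → d = 6371·c ≈ 4897.17 km.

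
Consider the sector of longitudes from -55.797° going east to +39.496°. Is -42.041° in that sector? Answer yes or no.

Yes

Band width going east from -55.797° to +39.496°: ((39.496 − -55.797) mod 360) = 95.293°.
Offset of -42.041° east of the west edge: ((-42.041 − -55.797) mod 360) = 13.756°.
13.756° ≤ 95.293° ⇒ inside.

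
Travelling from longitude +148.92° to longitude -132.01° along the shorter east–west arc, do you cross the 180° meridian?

Yes

Naïve |-132.01 − 148.92| = 280.93° > 180°, so the shorter arc goes the other way round — across 180°.
Signed shortest Δλ = ((-132.01 − 148.92 + 180) mod 360) − 180 = 79.07°.
Going east by 79.07° from +148.92° passes through 180° before reaching -132.01°.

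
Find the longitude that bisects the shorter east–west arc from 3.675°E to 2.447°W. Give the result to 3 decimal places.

Signed shortest Δλ from +3.675° to -2.447° is -6.122°.
Midpoint longitude = +3.675° + (-6.122°)/2 = +3.675° − 3.061° = +0.614°.

0.614°E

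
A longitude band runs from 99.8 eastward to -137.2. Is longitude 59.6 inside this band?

No

Band width going east from +99.8° to -137.2°: ((-137.2 − 99.8) mod 360) = 123.0°.
Offset of +59.6° east of the west edge: ((59.6 − 99.8) mod 360) = 319.8°.
319.8° > 123.0° ⇒ outside.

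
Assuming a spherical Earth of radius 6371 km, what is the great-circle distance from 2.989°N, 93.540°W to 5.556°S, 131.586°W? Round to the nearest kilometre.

4331 km

Δλ = -131.586 − -93.540 = -38.046°.
Δφ = -5.556 − 2.989 = -8.545°.
a = sin²(Δφ/2) + cos φ₁ · cos φ₂ · sin²(Δλ/2) = 0.111149.
c = 2·atan2(√a, √(1−a)) = 0.67979 rad → d = 6371·c ≈ 4330.97 km.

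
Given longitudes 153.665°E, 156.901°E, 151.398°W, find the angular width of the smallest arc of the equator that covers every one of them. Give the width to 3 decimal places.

54.937°

Sort the longitudes: -151.398°, +153.665°, +156.901°.
Eastward gaps between consecutive values (wrapping around): 305.063°, 3.236°, 51.701°.
Largest gap = 305.063° ⇒ minimal covering band is its complement: 360° − 305.063° = 54.937°.
Band runs from +153.665° eastward to -151.398°, crossing the antimeridian.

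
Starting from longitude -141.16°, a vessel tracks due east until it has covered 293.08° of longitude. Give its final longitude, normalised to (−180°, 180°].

Start at -141.16°; shift +293.08° → +151.92°.
+151.92° already lies in (−180°, 180°].

+151.92°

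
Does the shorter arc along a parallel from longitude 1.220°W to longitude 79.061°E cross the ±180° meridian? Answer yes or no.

Signed shortest Δλ = ((79.061 − -1.220 + 180) mod 360) − 180 = 80.281°.
Going east by 80.281° from -1.220° reaches +79.061° without touching 180°.

No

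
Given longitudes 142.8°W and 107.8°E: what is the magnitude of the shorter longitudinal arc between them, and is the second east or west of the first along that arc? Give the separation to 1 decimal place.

109.4° west

Raw difference: 107.8 − -142.8 = 250.6°.
Normalise into (−180°, 180°]: 250.6° − 360° = -109.4°.
Negative ⇒ the second point lies to the west; separation 109.4°.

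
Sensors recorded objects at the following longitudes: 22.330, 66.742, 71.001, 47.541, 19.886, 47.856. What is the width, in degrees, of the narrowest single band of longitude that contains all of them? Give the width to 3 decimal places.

Sort the longitudes: +19.886°, +22.330°, +47.541°, +47.856°, +66.742°, +71.001°.
Eastward gaps between consecutive values (wrapping around): 2.444°, 25.211°, 0.315°, 18.886°, 4.259°, 308.885°.
Largest gap = 308.885° ⇒ minimal covering band is its complement: 360° − 308.885° = 51.115°.
Band runs from +19.886° eastward to +71.001°.

51.115°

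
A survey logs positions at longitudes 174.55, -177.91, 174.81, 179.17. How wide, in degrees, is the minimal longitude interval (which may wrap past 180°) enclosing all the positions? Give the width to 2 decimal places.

7.54°

Sort the longitudes: -177.91°, +174.55°, +174.81°, +179.17°.
Eastward gaps between consecutive values (wrapping around): 352.46°, 0.26°, 4.36°, 2.92°.
Largest gap = 352.46° ⇒ minimal covering band is its complement: 360° − 352.46° = 7.54°.
Band runs from +174.55° eastward to -177.91°, crossing the antimeridian.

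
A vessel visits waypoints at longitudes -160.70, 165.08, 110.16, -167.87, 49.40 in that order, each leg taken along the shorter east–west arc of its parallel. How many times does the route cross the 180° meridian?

Leg 1: -160.70° → +165.08°, shortest Δλ = -34.22° (west) — crosses 180°.
Leg 2: +165.08° → +110.16°, shortest Δλ = -54.92° (west) — does not cross 180°.
Leg 3: +110.16° → -167.87°, shortest Δλ = 81.97° (east) — crosses 180°.
Leg 4: -167.87° → +49.40°, shortest Δλ = -142.73° (west) — crosses 180°.
Total crossings: 3.

3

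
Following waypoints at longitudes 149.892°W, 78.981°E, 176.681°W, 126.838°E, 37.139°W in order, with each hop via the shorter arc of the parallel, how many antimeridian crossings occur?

Leg 1: -149.892° → +78.981°, shortest Δλ = -131.127° (west) — crosses 180°.
Leg 2: +78.981° → -176.681°, shortest Δλ = 104.338° (east) — crosses 180°.
Leg 3: -176.681° → +126.838°, shortest Δλ = -56.481° (west) — crosses 180°.
Leg 4: +126.838° → -37.139°, shortest Δλ = -163.977° (west) — does not cross 180°.
Total crossings: 3.

3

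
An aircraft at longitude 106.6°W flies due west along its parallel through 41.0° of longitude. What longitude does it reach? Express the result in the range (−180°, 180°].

Start at -106.6°; shift −41.0° → -147.6°.
-147.6° already lies in (−180°, 180°].

147.6°W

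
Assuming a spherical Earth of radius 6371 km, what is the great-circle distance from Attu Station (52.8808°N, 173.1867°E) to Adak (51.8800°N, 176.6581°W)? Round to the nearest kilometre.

698 km

Δλ = -176.6581 − 173.1867 = -349.8448°; wrapped into (−180°, 180°]: 10.1552°.
Δφ = 51.8800 − 52.8808 = -1.0008°.
a = sin²(Δφ/2) + cos φ₁ · cos φ₂ · sin²(Δλ/2) = 0.002994.
c = 2·atan2(√a, √(1−a)) = 0.10950 rad → d = 6371·c ≈ 697.60 km.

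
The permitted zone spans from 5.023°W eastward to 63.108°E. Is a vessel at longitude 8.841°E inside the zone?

Band width going east from -5.023° to +63.108°: ((63.108 − -5.023) mod 360) = 68.131°.
Offset of +8.841° east of the west edge: ((8.841 − -5.023) mod 360) = 13.864°.
13.864° ≤ 68.131° ⇒ inside.

Yes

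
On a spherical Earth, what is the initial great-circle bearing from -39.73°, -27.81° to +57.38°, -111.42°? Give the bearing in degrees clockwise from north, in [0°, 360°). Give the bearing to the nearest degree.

322°

Δλ = -111.42 − -27.81 = -83.61°.
θ = atan2( sin Δλ · cos φ₂ , cos φ₁ · sin φ₂ − sin φ₁ · cos φ₂ · cos Δλ )
  = atan2(-0.53572, 0.68610) = -37.983° → normalised to [0°, 360°): 322.017°.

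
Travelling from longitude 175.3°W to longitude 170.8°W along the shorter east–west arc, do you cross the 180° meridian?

No

Signed shortest Δλ = ((-170.8 − -175.3 + 180) mod 360) − 180 = 4.5°.
Going east by 4.5° from -175.3° reaches -170.8° without touching 180°.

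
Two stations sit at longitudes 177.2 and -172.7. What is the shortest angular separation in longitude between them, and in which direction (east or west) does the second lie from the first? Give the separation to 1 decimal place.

10.1° east

Raw difference: -172.7 − 177.2 = -349.9°.
Normalise into (−180°, 180°]: -349.9° + 360° = 10.1°.
Positive ⇒ the second point lies to the east; separation 10.1°.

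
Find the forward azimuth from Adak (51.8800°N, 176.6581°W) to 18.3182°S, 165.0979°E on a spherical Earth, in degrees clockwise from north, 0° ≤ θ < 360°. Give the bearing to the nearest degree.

Δλ = 165.0979 − -176.6581 = 341.7560°; wrapped into (−180°, 180°]: -18.2440°.
θ = atan2( sin Δλ · cos φ₂ , cos φ₁ · sin φ₂ − sin φ₁ · cos φ₂ · cos Δλ )
  = atan2(-0.29720, -0.90333) = -161.788° → normalised to [0°, 360°): 198.212°.

198°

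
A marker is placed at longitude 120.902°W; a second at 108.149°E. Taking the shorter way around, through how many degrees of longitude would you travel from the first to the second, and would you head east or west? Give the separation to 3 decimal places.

130.949° west

Raw difference: 108.149 − -120.902 = 229.051°.
Normalise into (−180°, 180°]: 229.051° − 360° = -130.949°.
Negative ⇒ the second point lies to the west; separation 130.949°.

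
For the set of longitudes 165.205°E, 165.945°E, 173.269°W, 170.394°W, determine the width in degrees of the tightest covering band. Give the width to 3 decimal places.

24.401°

Sort the longitudes: -173.269°, -170.394°, +165.205°, +165.945°.
Eastward gaps between consecutive values (wrapping around): 2.875°, 335.599°, 0.740°, 20.786°.
Largest gap = 335.599° ⇒ minimal covering band is its complement: 360° − 335.599° = 24.401°.
Band runs from +165.205° eastward to -170.394°, crossing the antimeridian.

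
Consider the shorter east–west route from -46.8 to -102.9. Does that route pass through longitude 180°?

No

Signed shortest Δλ = ((-102.9 − -46.8 + 180) mod 360) − 180 = -56.1°.
Going west by 56.1° from -46.8° reaches -102.9° without touching 180°.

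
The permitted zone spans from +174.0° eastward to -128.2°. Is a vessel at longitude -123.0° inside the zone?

Band width going east from +174.0° to -128.2°: ((-128.2 − 174.0) mod 360) = 57.8°.
Offset of -123.0° east of the west edge: ((-123.0 − 174.0) mod 360) = 63.0°.
63.0° > 57.8° ⇒ outside.

No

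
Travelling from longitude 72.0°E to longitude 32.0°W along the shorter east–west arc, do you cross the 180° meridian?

No

Signed shortest Δλ = ((-32.0 − 72.0 + 180) mod 360) − 180 = -104.0°.
Going west by 104.0° from +72.0° reaches -32.0° without touching 180°.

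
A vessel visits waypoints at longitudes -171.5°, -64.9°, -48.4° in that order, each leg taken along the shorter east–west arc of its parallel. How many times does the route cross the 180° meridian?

0

Leg 1: -171.5° → -64.9°, shortest Δλ = 106.6° (east) — does not cross 180°.
Leg 2: -64.9° → -48.4°, shortest Δλ = 16.5° (east) — does not cross 180°.
Total crossings: 0.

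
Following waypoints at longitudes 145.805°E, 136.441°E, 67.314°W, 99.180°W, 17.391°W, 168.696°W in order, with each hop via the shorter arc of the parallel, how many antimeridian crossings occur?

Leg 1: +145.805° → +136.441°, shortest Δλ = -9.364° (west) — does not cross 180°.
Leg 2: +136.441° → -67.314°, shortest Δλ = 156.245° (east) — crosses 180°.
Leg 3: -67.314° → -99.180°, shortest Δλ = -31.866° (west) — does not cross 180°.
Leg 4: -99.180° → -17.391°, shortest Δλ = 81.789° (east) — does not cross 180°.
Leg 5: -17.391° → -168.696°, shortest Δλ = -151.305° (west) — does not cross 180°.
Total crossings: 1.

1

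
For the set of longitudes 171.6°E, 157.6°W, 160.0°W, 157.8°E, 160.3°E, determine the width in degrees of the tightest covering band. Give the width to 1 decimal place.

Sort the longitudes: -160.0°, -157.6°, +157.8°, +160.3°, +171.6°.
Eastward gaps between consecutive values (wrapping around): 2.4°, 315.4°, 2.5°, 11.3°, 28.4°.
Largest gap = 315.4° ⇒ minimal covering band is its complement: 360° − 315.4° = 44.6°.
Band runs from +157.8° eastward to -157.6°, crossing the antimeridian.

44.6°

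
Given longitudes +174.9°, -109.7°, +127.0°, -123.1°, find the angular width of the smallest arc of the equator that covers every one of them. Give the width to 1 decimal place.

123.3°

Sort the longitudes: -123.1°, -109.7°, +127.0°, +174.9°.
Eastward gaps between consecutive values (wrapping around): 13.4°, 236.7°, 47.9°, 62.0°.
Largest gap = 236.7° ⇒ minimal covering band is its complement: 360° − 236.7° = 123.3°.
Band runs from +127.0° eastward to -109.7°, crossing the antimeridian.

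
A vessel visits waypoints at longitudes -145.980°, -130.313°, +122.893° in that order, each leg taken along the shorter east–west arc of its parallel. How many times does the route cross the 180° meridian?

1

Leg 1: -145.980° → -130.313°, shortest Δλ = 15.667° (east) — does not cross 180°.
Leg 2: -130.313° → +122.893°, shortest Δλ = -106.794° (west) — crosses 180°.
Total crossings: 1.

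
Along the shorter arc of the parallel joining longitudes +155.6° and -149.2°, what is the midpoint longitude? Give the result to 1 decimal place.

Signed shortest Δλ from +155.6° to -149.2° is +55.2°.
Midpoint longitude = +155.6° + (+55.2°)/2 = +155.6° + 27.6° = +183.2°.
Normalise into (−180°, 180°]: -176.8°.
(The naïve average (+155.6 + -149.2)/2 = 3.2° is on the wrong side of the globe.)

-176.8°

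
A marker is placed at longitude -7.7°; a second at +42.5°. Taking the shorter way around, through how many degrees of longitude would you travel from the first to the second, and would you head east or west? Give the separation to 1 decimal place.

50.2° east

Raw difference: 42.5 − -7.7 = 50.2°.
Normalise into (−180°, 180°]: 50.2° stays 50.2°.
Positive ⇒ the second point lies to the east; separation 50.2°.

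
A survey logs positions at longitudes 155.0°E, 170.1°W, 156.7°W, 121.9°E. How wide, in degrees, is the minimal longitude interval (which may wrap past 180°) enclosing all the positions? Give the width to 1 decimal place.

Sort the longitudes: -170.1°, -156.7°, +121.9°, +155.0°.
Eastward gaps between consecutive values (wrapping around): 13.4°, 278.6°, 33.1°, 34.9°.
Largest gap = 278.6° ⇒ minimal covering band is its complement: 360° − 278.6° = 81.4°.
Band runs from +121.9° eastward to -156.7°, crossing the antimeridian.

81.4°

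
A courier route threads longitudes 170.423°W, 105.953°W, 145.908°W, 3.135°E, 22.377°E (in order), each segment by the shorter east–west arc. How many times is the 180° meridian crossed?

0

Leg 1: -170.423° → -105.953°, shortest Δλ = 64.47° (east) — does not cross 180°.
Leg 2: -105.953° → -145.908°, shortest Δλ = -39.955° (west) — does not cross 180°.
Leg 3: -145.908° → +3.135°, shortest Δλ = 149.043° (east) — does not cross 180°.
Leg 4: +3.135° → +22.377°, shortest Δλ = 19.242° (east) — does not cross 180°.
Total crossings: 0.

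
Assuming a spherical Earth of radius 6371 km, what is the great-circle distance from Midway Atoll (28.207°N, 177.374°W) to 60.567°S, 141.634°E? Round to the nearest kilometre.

Δλ = 141.634 − -177.374 = 319.008°; wrapped into (−180°, 180°]: -40.992°.
Δφ = -60.567 − 28.207 = -88.774°.
a = sin²(Δφ/2) + cos φ₁ · cos φ₂ · sin²(Δλ/2) = 0.542393.
c = 2·atan2(√a, √(1−a)) = 1.65569 rad → d = 6371·c ≈ 10548.37 km.

10548 km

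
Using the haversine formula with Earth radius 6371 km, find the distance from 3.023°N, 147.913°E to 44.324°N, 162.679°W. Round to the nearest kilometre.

Δλ = -162.679 − 147.913 = -310.592°; wrapped into (−180°, 180°]: 49.408°.
Δφ = 44.324 − 3.023 = 41.301°.
a = sin²(Δφ/2) + cos φ₁ · cos φ₂ · sin²(Δλ/2) = 0.249156.
c = 2·atan2(√a, √(1−a)) = 1.04525 rad → d = 6371·c ≈ 6659.27 km.

6659 km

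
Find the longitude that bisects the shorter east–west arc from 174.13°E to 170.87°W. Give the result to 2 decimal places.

Signed shortest Δλ from +174.13° to -170.87° is +15.00°.
Midpoint longitude = +174.13° + (+15.00°)/2 = +174.13° + 7.50° = +181.63°.
Normalise into (−180°, 180°]: -178.37°.
(The naïve average (+174.13 + -170.87)/2 = 1.63° is on the wrong side of the globe.)

178.37°W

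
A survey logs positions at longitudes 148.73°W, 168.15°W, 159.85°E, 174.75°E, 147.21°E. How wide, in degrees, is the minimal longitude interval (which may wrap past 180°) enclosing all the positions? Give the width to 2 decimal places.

Sort the longitudes: -168.15°, -148.73°, +147.21°, +159.85°, +174.75°.
Eastward gaps between consecutive values (wrapping around): 19.42°, 295.94°, 12.64°, 14.90°, 17.10°.
Largest gap = 295.94° ⇒ minimal covering band is its complement: 360° − 295.94° = 64.06°.
Band runs from +147.21° eastward to -148.73°, crossing the antimeridian.

64.06°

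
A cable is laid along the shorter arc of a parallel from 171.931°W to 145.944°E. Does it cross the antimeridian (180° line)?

Naïve |145.944 − -171.931| = 317.875° > 180°, so the shorter arc goes the other way round — across 180°.
Signed shortest Δλ = ((145.944 − -171.931 + 180) mod 360) − 180 = -42.125°.
Going west by 42.125° from -171.931° passes through 180° before reaching +145.944°.

Yes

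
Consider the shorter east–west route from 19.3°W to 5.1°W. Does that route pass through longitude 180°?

No

Signed shortest Δλ = ((-5.1 − -19.3 + 180) mod 360) − 180 = 14.2°.
Going east by 14.2° from -19.3° reaches -5.1° without touching 180°.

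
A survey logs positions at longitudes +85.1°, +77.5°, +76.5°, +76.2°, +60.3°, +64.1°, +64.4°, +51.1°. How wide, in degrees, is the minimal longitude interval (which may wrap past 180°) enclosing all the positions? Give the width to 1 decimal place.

34.0°

Sort the longitudes: +51.1°, +60.3°, +64.1°, +64.4°, +76.2°, +76.5°, +77.5°, +85.1°.
Eastward gaps between consecutive values (wrapping around): 9.2°, 3.8°, 0.3°, 11.8°, 0.3°, 1.0°, 7.6°, 326.0°.
Largest gap = 326.0° ⇒ minimal covering band is its complement: 360° − 326.0° = 34.0°.
Band runs from +51.1° eastward to +85.1°.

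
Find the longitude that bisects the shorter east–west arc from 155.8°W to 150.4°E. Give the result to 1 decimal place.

Signed shortest Δλ from -155.8° to +150.4° is -53.8°.
Midpoint longitude = -155.8° + (-53.8°)/2 = -155.8° − 26.9° = -182.7°.
Normalise into (−180°, 180°]: +177.3°.
(The naïve average (-155.8 + +150.4)/2 = -2.7° is on the wrong side of the globe.)

177.3°E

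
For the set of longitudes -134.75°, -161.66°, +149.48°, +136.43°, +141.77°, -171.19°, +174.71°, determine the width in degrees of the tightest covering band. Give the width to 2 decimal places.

Sort the longitudes: -171.19°, -161.66°, -134.75°, +136.43°, +141.77°, +149.48°, +174.71°.
Eastward gaps between consecutive values (wrapping around): 9.53°, 26.91°, 271.18°, 5.34°, 7.71°, 25.23°, 14.10°.
Largest gap = 271.18° ⇒ minimal covering band is its complement: 360° − 271.18° = 88.82°.
Band runs from +136.43° eastward to -134.75°, crossing the antimeridian.

88.82°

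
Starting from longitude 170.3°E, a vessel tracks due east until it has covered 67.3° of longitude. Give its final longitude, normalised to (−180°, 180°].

122.4°W

Start at +170.3°; shift +67.3° → +237.6°.
+237.6° lies outside (−180°, 180°]; subtract 360° → -122.4°.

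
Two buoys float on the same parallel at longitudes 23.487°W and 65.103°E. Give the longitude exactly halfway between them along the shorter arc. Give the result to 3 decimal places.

20.808°E

Signed shortest Δλ from -23.487° to +65.103° is +88.590°.
Midpoint longitude = -23.487° + (+88.590°)/2 = -23.487° + 44.295° = +20.808°.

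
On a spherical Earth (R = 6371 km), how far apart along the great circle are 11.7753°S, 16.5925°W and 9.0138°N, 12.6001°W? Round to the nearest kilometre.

Δλ = -12.6001 − -16.5925 = 3.9924°.
Δφ = 9.0138 − -11.7753 = 20.7891°.
a = sin²(Δφ/2) + cos φ₁ · cos φ₂ · sin²(Δλ/2) = 0.033727.
c = 2·atan2(√a, √(1−a)) = 0.36939 rad → d = 6371·c ≈ 2353.40 km.

2353 km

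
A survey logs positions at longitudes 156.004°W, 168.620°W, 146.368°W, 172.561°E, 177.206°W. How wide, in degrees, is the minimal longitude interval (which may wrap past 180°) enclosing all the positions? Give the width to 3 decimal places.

Sort the longitudes: -177.206°, -168.620°, -156.004°, -146.368°, +172.561°.
Eastward gaps between consecutive values (wrapping around): 8.586°, 12.616°, 9.636°, 318.929°, 10.233°.
Largest gap = 318.929° ⇒ minimal covering band is its complement: 360° − 318.929° = 41.071°.
Band runs from +172.561° eastward to -146.368°, crossing the antimeridian.

41.071°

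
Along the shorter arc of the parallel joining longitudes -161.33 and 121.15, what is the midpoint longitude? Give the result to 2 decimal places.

+159.91°

Signed shortest Δλ from -161.33° to +121.15° is -77.52°.
Midpoint longitude = -161.33° + (-77.52°)/2 = -161.33° − 38.76° = -200.09°.
Normalise into (−180°, 180°]: +159.91°.
(The naïve average (-161.33 + +121.15)/2 = -20.09° is on the wrong side of the globe.)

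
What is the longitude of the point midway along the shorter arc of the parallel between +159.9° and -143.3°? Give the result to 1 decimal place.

-171.7°

Signed shortest Δλ from +159.9° to -143.3° is +56.8°.
Midpoint longitude = +159.9° + (+56.8°)/2 = +159.9° + 28.4° = +188.3°.
Normalise into (−180°, 180°]: -171.7°.
(The naïve average (+159.9 + -143.3)/2 = 8.3° is on the wrong side of the globe.)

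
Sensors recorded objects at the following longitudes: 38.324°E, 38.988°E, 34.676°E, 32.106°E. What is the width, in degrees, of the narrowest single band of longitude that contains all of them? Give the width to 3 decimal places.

Sort the longitudes: +32.106°, +34.676°, +38.324°, +38.988°.
Eastward gaps between consecutive values (wrapping around): 2.570°, 3.648°, 0.664°, 353.118°.
Largest gap = 353.118° ⇒ minimal covering band is its complement: 360° − 353.118° = 6.882°.
Band runs from +32.106° eastward to +38.988°.

6.882°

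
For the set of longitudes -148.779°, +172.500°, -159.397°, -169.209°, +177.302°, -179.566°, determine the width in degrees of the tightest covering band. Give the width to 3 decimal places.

38.721°

Sort the longitudes: -179.566°, -169.209°, -159.397°, -148.779°, +172.500°, +177.302°.
Eastward gaps between consecutive values (wrapping around): 10.357°, 9.812°, 10.618°, 321.279°, 4.802°, 3.132°.
Largest gap = 321.279° ⇒ minimal covering band is its complement: 360° − 321.279° = 38.721°.
Band runs from +172.500° eastward to -148.779°, crossing the antimeridian.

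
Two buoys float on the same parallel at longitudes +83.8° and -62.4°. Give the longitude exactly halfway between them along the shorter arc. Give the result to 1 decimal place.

Signed shortest Δλ from +83.8° to -62.4° is -146.2°.
Midpoint longitude = +83.8° + (-146.2°)/2 = +83.8° − 73.1° = +10.7°.

+10.7°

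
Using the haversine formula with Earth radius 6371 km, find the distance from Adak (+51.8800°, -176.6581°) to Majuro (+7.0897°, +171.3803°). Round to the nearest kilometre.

5100 km

Δλ = 171.3803 − -176.6581 = 348.0384°; wrapped into (−180°, 180°]: -11.9616°.
Δφ = 7.0897 − 51.8800 = -44.7903°.
a = sin²(Δφ/2) + cos φ₁ · cos φ₂ · sin²(Δλ/2) = 0.151806.
c = 2·atan2(√a, √(1−a)) = 0.80044 rad → d = 6371·c ≈ 5099.62 km.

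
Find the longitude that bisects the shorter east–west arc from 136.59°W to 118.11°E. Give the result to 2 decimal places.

170.76°E

Signed shortest Δλ from -136.59° to +118.11° is -105.30°.
Midpoint longitude = -136.59° + (-105.30°)/2 = -136.59° − 52.65° = -189.24°.
Normalise into (−180°, 180°]: +170.76°.
(The naïve average (-136.59 + +118.11)/2 = -9.24° is on the wrong side of the globe.)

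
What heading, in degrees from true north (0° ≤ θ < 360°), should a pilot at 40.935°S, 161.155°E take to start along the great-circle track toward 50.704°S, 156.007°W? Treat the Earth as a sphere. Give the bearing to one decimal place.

123.1°

Δλ = -156.007 − 161.155 = -317.162°; wrapped into (−180°, 180°]: 42.838°.
θ = atan2( sin Δλ · cos φ₂ , cos φ₁ · sin φ₂ − sin φ₁ · cos φ₂ · cos Δλ )
  = atan2(0.43062, -0.28035) = 123.066° → normalised to [0°, 360°): 123.066°.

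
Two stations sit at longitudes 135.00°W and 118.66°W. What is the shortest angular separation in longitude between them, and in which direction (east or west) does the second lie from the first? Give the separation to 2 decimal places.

Raw difference: -118.66 − -135.00 = 16.34°.
Normalise into (−180°, 180°]: 16.34° stays 16.34°.
Positive ⇒ the second point lies to the east; separation 16.34°.

16.34° east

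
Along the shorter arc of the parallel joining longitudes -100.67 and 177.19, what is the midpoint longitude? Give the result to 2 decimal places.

Signed shortest Δλ from -100.67° to +177.19° is -82.14°.
Midpoint longitude = -100.67° + (-82.14°)/2 = -100.67° − 41.07° = -141.74°.
(The naïve average (-100.67 + +177.19)/2 = 38.26° is on the wrong side of the globe.)

-141.74°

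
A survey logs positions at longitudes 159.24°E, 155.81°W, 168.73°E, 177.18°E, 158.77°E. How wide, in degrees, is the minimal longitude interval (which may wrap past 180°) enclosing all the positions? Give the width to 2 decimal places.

45.42°

Sort the longitudes: -155.81°, +158.77°, +159.24°, +168.73°, +177.18°.
Eastward gaps between consecutive values (wrapping around): 314.58°, 0.47°, 9.49°, 8.45°, 27.01°.
Largest gap = 314.58° ⇒ minimal covering band is its complement: 360° − 314.58° = 45.42°.
Band runs from +158.77° eastward to -155.81°, crossing the antimeridian.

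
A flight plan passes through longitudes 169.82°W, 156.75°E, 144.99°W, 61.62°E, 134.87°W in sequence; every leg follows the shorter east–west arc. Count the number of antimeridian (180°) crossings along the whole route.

4

Leg 1: -169.82° → +156.75°, shortest Δλ = -33.43° (west) — crosses 180°.
Leg 2: +156.75° → -144.99°, shortest Δλ = 58.26° (east) — crosses 180°.
Leg 3: -144.99° → +61.62°, shortest Δλ = -153.39° (west) — crosses 180°.
Leg 4: +61.62° → -134.87°, shortest Δλ = 163.51° (east) — crosses 180°.
Total crossings: 4.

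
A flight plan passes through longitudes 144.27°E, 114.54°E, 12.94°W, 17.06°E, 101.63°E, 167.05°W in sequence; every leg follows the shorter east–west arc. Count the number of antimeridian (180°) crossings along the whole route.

Leg 1: +144.27° → +114.54°, shortest Δλ = -29.73° (west) — does not cross 180°.
Leg 2: +114.54° → -12.94°, shortest Δλ = -127.48° (west) — does not cross 180°.
Leg 3: -12.94° → +17.06°, shortest Δλ = 30.0° (east) — does not cross 180°.
Leg 4: +17.06° → +101.63°, shortest Δλ = 84.57° (east) — does not cross 180°.
Leg 5: +101.63° → -167.05°, shortest Δλ = 91.32° (east) — crosses 180°.
Total crossings: 1.

1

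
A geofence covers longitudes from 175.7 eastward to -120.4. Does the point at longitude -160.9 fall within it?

Band width going east from +175.7° to -120.4°: ((-120.4 − 175.7) mod 360) = 63.9°.
Offset of -160.9° east of the west edge: ((-160.9 − 175.7) mod 360) = 23.4°.
23.4° ≤ 63.9° ⇒ inside.

Yes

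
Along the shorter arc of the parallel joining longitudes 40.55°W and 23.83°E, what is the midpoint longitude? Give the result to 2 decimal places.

Signed shortest Δλ from -40.55° to +23.83° is +64.38°.
Midpoint longitude = -40.55° + (+64.38°)/2 = -40.55° + 32.19° = -8.36°.

8.36°W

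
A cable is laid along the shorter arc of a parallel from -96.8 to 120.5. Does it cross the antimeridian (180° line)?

Yes

Naïve |120.5 − -96.8| = 217.3° > 180°, so the shorter arc goes the other way round — across 180°.
Signed shortest Δλ = ((120.5 − -96.8 + 180) mod 360) − 180 = -142.7°.
Going west by 142.7° from -96.8° passes through 180° before reaching +120.5°.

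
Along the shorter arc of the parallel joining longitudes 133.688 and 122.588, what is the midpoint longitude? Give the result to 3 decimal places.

Signed shortest Δλ from +133.688° to +122.588° is -11.100°.
Midpoint longitude = +133.688° + (-11.100°)/2 = +133.688° − 5.550° = +128.138°.

+128.138°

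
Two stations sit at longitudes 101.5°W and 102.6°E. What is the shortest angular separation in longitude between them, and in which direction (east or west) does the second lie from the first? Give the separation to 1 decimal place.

155.9° west

Raw difference: 102.6 − -101.5 = 204.1°.
Normalise into (−180°, 180°]: 204.1° − 360° = -155.9°.
Negative ⇒ the second point lies to the west; separation 155.9°.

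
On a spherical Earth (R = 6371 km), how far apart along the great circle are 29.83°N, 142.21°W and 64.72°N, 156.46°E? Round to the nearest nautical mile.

Δλ = 156.46 − -142.21 = 298.67°; wrapped into (−180°, 180°]: -61.33°.
Δφ = 64.72 − 29.83 = 34.89°.
a = sin²(Δφ/2) + cos φ₁ · cos φ₂ · sin²(Δλ/2) = 0.186238.
c = 2·atan2(√a, √(1−a)) = 0.89243 rad → d = 6371·c ≈ 5685.65 km ≈ 3070.01 nmi.

3070 nmi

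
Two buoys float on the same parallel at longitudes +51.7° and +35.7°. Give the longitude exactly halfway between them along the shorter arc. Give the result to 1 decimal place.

Signed shortest Δλ from +51.7° to +35.7° is -16.0°.
Midpoint longitude = +51.7° + (-16.0°)/2 = +51.7° − 8.0° = +43.7°.

+43.7°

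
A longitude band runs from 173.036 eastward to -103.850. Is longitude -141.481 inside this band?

Yes

Band width going east from +173.036° to -103.850°: ((-103.850 − 173.036) mod 360) = 83.114°.
Offset of -141.481° east of the west edge: ((-141.481 − 173.036) mod 360) = 45.483°.
45.483° ≤ 83.114° ⇒ inside.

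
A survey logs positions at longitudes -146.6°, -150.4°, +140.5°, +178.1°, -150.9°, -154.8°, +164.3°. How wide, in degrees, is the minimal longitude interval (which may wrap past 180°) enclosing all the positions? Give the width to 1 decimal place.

Sort the longitudes: -154.8°, -150.9°, -150.4°, -146.6°, +140.5°, +164.3°, +178.1°.
Eastward gaps between consecutive values (wrapping around): 3.9°, 0.5°, 3.8°, 287.1°, 23.8°, 13.8°, 27.1°.
Largest gap = 287.1° ⇒ minimal covering band is its complement: 360° − 287.1° = 72.9°.
Band runs from +140.5° eastward to -146.6°, crossing the antimeridian.

72.9°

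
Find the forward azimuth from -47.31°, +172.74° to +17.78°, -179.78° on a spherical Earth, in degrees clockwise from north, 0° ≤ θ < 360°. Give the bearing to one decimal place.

7.8°

Δλ = -179.78 − 172.74 = -352.52°; wrapped into (−180°, 180°]: 7.48°.
θ = atan2( sin Δλ · cos φ₂ , cos φ₁ · sin φ₂ − sin φ₁ · cos φ₂ · cos Δλ )
  = atan2(0.12396, 0.90101) = 7.834° → normalised to [0°, 360°): 7.834°.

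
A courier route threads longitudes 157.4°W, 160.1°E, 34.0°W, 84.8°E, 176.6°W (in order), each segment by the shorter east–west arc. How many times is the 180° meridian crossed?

3

Leg 1: -157.4° → +160.1°, shortest Δλ = -42.5° (west) — crosses 180°.
Leg 2: +160.1° → -34.0°, shortest Δλ = 165.9° (east) — crosses 180°.
Leg 3: -34.0° → +84.8°, shortest Δλ = 118.8° (east) — does not cross 180°.
Leg 4: +84.8° → -176.6°, shortest Δλ = 98.6° (east) — crosses 180°.
Total crossings: 3.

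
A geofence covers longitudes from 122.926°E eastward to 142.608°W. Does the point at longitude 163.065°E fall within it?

Yes

Band width going east from +122.926° to -142.608°: ((-142.608 − 122.926) mod 360) = 94.466°.
Offset of +163.065° east of the west edge: ((163.065 − 122.926) mod 360) = 40.139°.
40.139° ≤ 94.466° ⇒ inside.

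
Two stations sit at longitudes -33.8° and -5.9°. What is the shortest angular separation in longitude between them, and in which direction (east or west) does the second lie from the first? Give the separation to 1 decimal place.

27.9° east

Raw difference: -5.9 − -33.8 = 27.9°.
Normalise into (−180°, 180°]: 27.9° stays 27.9°.
Positive ⇒ the second point lies to the east; separation 27.9°.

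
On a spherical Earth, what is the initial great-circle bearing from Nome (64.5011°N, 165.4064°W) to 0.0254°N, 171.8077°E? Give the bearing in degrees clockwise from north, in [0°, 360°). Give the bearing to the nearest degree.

Δλ = 171.8077 − -165.4064 = 337.2141°; wrapped into (−180°, 180°]: -22.7859°.
θ = atan2( sin Δλ · cos φ₂ , cos φ₁ · sin φ₂ − sin φ₁ · cos φ₂ · cos Δλ )
  = atan2(-0.38729, -0.83196) = -155.037° → normalised to [0°, 360°): 204.963°.

205°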